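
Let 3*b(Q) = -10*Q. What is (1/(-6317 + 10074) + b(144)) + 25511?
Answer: 94041468/3757 ≈ 25031.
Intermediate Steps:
b(Q) = -10*Q/3 (b(Q) = (-10*Q)/3 = -10*Q/3)
(1/(-6317 + 10074) + b(144)) + 25511 = (1/(-6317 + 10074) - 10/3*144) + 25511 = (1/3757 - 480) + 25511 = -1803359/3757 + 25511 = 94041468/3757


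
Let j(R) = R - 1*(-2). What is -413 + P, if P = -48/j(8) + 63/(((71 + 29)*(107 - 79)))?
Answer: -167111/400 ≈ -417.78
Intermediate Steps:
j(R) = 2 + R (j(R) = R + 2 = 2 + R)
P = -1911/400 (P = -48/(2 + 8) + 63/(((71 + 29)*(107 - 79))) = -48/10 + 63/((100*28)) = -48*1/10 + 63/2800 = -24/5 + 63*(1/2800) = -24/5 + 9/400 = -1911/400 ≈ -4.7775)
-413 + P = -413 - 1911/400 = -167111/400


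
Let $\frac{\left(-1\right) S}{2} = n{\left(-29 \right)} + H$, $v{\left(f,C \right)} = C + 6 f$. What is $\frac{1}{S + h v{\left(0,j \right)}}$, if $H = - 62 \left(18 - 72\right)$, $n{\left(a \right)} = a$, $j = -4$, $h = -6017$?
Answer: $\frac{1}{17430} \approx 5.7372 \cdot 10^{-5}$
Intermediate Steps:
$H = 3348$ ($H = \left(-62\right) \left(-54\right) = 3348$)
$S = -6638$ ($S = - 2 \left(-29 + 3348\right) = \left(-2\right) 3319 = -6638$)
$\frac{1}{S + h v{\left(0,j \right)}} = \frac{1}{-6638 - 6017 \left(-4 + 6 \cdot 0\right)} = \frac{1}{-6638 - 6017 \left(-4 + 0\right)} = \frac{1}{-6638 - -24068} = \frac{1}{-6638 + 24068} = \frac{1}{17430}$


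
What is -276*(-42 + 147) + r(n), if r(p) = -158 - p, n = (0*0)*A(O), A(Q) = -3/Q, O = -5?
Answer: -29138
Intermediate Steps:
n = 0 (n = (0*0)*(-3/(-5)) = 0*(-3*(-⅕)) = 0*(⅗) = 0)
-276*(-42 + 147) + r(n) = -276*(-42 + 147) + (-158 - 1*0) = -276*105 + (-158 + 0) = -28980 - 158 = -29138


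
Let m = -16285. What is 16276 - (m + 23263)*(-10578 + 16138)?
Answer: -38781404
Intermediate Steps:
16276 - (m + 23263)*(-10578 + 16138) = 16276 - (-16285 + 23263)*(-10578 + 16138) = 16276 - 6978*5560 = 16276 - 1*38797680 = 16276 - 38797680 = -38781404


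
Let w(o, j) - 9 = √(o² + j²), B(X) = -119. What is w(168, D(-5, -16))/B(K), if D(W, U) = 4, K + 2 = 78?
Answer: -9/119 - 4*√1765/119 ≈ -1.4878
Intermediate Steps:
K = 76 (K = -2 + 78 = 76)
w(o, j) = 9 + √(j² + o²) (w(o, j) = 9 + √(o² + j²) = 9 + √(j² + o²))
w(168, D(-5, -16))/B(K) = (9 + √(4² + 168²))/(-119) = (9 + √(16 + 28224))*(-1/119) = (9 + √28240)*(-1/119) = (9 + 4*√1765)*(-1/119) = -9/119 - 4*√1765/119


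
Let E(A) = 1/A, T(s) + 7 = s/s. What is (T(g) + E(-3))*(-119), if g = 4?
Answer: 2261/3 ≈ 753.67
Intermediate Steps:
T(s) = -6 (T(s) = -7 + s/s = -7 + 1 = -6)
(T(g) + E(-3))*(-119) = (-6 + 1/(-3))*(-119) = (-6 - 1/3)*(-119) = -19/3*(-119) = 2261/3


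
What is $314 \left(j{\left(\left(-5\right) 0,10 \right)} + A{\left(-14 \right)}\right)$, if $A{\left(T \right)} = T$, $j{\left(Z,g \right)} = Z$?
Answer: $-4396$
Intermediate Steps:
$314 \left(j{\left(\left(-5\right) 0,10 \right)} + A{\left(-14 \right)}\right) = 314 \left(\left(-5\right) 0 - 14\right) = 314 \left(0 - 14\right) = 314 \left(-14\right) = -4396$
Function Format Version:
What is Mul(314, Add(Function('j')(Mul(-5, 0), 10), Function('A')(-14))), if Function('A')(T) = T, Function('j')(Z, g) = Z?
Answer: -4396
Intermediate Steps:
Mul(314, Add(Function('j')(Mul(-5, 0), 10), Function('A')(-14))) = Mul(314, Add(Mul(-5, 0), -14)) = Mul(314, Add(0, -14)) = Mul(314, -14) = -4396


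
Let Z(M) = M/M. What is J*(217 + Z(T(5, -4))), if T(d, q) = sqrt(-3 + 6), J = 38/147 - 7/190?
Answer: 674819/13965 ≈ 48.322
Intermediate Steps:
J = 6191/27930 (J = 38*(1/147) - 7*1/190 = 38/147 - 7/190 = 6191/27930 ≈ 0.22166)
T(d, q) = sqrt(3)
Z(M) = 1
J*(217 + Z(T(5, -4))) = 6191*(217 + 1)/27930 = (6191/27930)*218 = 674819/13965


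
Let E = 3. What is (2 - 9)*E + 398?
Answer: 377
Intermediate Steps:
(2 - 9)*E + 398 = (2 - 9)*3 + 398 = -7*3 + 398 = -21 + 398 = 377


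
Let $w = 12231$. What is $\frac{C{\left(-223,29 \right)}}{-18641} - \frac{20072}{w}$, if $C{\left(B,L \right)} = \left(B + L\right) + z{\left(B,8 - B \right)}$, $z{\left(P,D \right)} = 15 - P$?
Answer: $- \frac{374700316}{227998071} \approx -1.6434$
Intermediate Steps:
$C{\left(B,L \right)} = 15 + L$ ($C{\left(B,L \right)} = \left(B + L\right) - \left(-15 + B\right) = 15 + L$)
$\frac{C{\left(-223,29 \right)}}{-18641} - \frac{20072}{w} = \frac{15 + 29}{-18641} - \frac{20072}{12231} = 44 \left(- \frac{1}{18641}\right) - \frac{20072}{12231} = - \frac{44}{18641} - \frac{20072}{12231} = - \frac{374700316}{227998071}$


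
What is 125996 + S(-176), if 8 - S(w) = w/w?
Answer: 126003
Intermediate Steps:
S(w) = 7 (S(w) = 8 - w/w = 8 - 1*1 = 8 - 1 = 7)
125996 + S(-176) = 125996 + 7 = 126003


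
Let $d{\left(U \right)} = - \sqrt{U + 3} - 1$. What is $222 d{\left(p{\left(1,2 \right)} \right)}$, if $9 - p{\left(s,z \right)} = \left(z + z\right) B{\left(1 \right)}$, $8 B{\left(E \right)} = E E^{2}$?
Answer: $-222 - 111 \sqrt{46} \approx -974.84$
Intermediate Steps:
$B{\left(E \right)} = \frac{E^{3}}{8}$ ($B{\left(E \right)} = \frac{E E^{2}}{8} = \frac{E^{3}}{8}$)
$p{\left(s,z \right)} = 9 - \frac{z}{4}$ ($p{\left(s,z \right)} = 9 - \left(z + z\right) \frac{1^{3}}{8} = 9 - 2 z \frac{1}{8} \cdot 1 = 9 - 2 z \frac{1}{8} = 9 - \frac{z}{4}$)
$d{\left(U \right)} = -1 - \sqrt{3 + U}$ ($d{\left(U \right)} = - \sqrt{3 + U} - 1 = -1 - \sqrt{3 + U}$)
$222 d{\left(p{\left(1,2 \right)} \right)} = 222 \left(-1 - \sqrt{3 + \left(9 - \frac{1}{2}\right)}\right) = 222 \left(-1 - \sqrt{3 + \frac{17}{2}}\right) = 222 \left(-1 - \sqrt{\frac{23}{2}}\right) = 222 \left(-1 - \frac{\sqrt{46}}{2}\right) = -222 - 111 \sqrt{46}$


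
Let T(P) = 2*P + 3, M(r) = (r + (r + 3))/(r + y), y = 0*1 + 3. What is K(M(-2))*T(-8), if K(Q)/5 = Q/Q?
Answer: -65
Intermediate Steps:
y = 3 (y = 0 + 3 = 3)
M(r) = (3 + 2*r)/(3 + r) (M(r) = (r + (r + 3))/(r + 3) = (r + (3 + r))/(3 + r) = (3 + 2*r)/(3 + r))
K(Q) = 5 (K(Q) = 5*(Q/Q) = 5*1 = 5)
T(P) = 3 + 2*P
K(M(-2))*T(-8) = 5*(3 + 2*(-8)) = 5*(3 - 16) = 5*(-13) = -65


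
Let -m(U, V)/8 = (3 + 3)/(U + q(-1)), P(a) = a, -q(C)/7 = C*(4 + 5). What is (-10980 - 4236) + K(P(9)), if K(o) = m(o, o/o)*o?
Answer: -15222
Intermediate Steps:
q(C) = -63*C (q(C) = -7*C*(4 + 5) = -7*C*9 = -63*C)
m(U, V) = -48/(63 + U) (m(U, V) = -8*(3 + 3)/(U - 63*(-1)) = -48/(U + 63) = -48/(63 + U))
K(o) = -48*o/(63 + o) (K(o) = (-48/(63 + o))*o = -48*o/(63 + o))
(-10980 - 4236) + K(P(9)) = (-10980 - 4236) - 48*9/(63 + 9) = -15216 - 48*9/72 = -15216 - 48*9*1/72 = -15216 - 6 = -15222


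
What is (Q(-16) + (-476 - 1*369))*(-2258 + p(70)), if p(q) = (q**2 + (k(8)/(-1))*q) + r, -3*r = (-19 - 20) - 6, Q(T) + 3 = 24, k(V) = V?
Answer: -1727928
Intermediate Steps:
Q(T) = 21 (Q(T) = -3 + 24 = 21)
r = 15 (r = -((-19 - 20) - 6)/3 = -(-39 - 6)/3 = -1/3*(-45) = 15)
p(q) = 15 + q**2 - 8*q (p(q) = (q**2 + (8/(-1))*q) + 15 = (q**2 + (8*(-1))*q) + 15 = (q**2 - 8*q) + 15 = 15 + q**2 - 8*q)
(Q(-16) + (-476 - 1*369))*(-2258 + p(70)) = (21 + (-476 - 1*369))*(-2258 + (15 + 70**2 - 8*70)) = (21 + (-476 - 369))*(-2258 + (15 + 4900 - 560)) = (21 - 845)*(-2258 + 4355) = -824*2097 = -1727928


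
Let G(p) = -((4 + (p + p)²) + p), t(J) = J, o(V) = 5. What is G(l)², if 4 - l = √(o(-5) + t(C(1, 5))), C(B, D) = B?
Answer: 15750 - 6336*√6 ≈ 230.03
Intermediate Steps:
l = 4 - √6 (l = 4 - √(5 + 1) = 4 - √6 ≈ 1.5505)
G(p) = -4 - p - 4*p² (G(p) = -((4 + (2*p)²) + p) = -((4 + 4*p²) + p) = -(4 + p + 4*p²) = -4 - p - 4*p²)
G(l)² = (-4 - (4 - √6) - 4*(4 - √6)²)² = (-4 + (-4 + √6) - 4*(4 - √6)²)² = (-8 + √6 - 4*(4 - √6)²)²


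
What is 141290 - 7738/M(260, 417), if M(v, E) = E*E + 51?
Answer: 12287987431/86970 ≈ 1.4129e+5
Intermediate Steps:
M(v, E) = 51 + E**2 (M(v, E) = E**2 + 51 = 51 + E**2)
141290 - 7738/M(260, 417) = 141290 - 7738/(51 + 417**2) = 141290 - 7738/(51 + 173889) = 141290 - 7738/173940 = 141290 - 1*3869/86970 = 141290 - 3869/86970 = 12287987431/86970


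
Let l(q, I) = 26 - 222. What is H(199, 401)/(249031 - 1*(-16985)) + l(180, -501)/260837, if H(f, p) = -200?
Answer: -13038317/8673351924 ≈ -0.0015033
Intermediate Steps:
l(q, I) = -196
H(199, 401)/(249031 - 1*(-16985)) + l(180, -501)/260837 = -200/(249031 - 1*(-16985)) - 196/260837 = -200/(249031 + 16985) - 196*1/260837 = -200/266016 - 196/260837 = -200*1/266016 - 196/260837 = -25/33252 - 196/260837 = -13038317/8673351924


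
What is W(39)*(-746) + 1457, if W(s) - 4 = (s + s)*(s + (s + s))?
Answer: -6809523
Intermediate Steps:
W(s) = 4 + 6*s² (W(s) = 4 + (s + s)*(s + (s + s)) = 4 + (2*s)*(s + 2*s) = 4 + (2*s)*(3*s) = 4 + 6*s²)
W(39)*(-746) + 1457 = (4 + 6*39²)*(-746) + 1457 = (4 + 6*1521)*(-746) + 1457 = (4 + 9126)*(-746) + 1457 = 9130*(-746) + 1457 = -6810980 + 1457 = -6809523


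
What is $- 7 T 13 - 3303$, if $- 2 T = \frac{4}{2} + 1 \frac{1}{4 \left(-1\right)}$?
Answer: $- \frac{25787}{8} \approx -3223.4$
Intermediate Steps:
$T = - \frac{7}{8}$ ($T = - \frac{\frac{4}{2} + 1 \frac{1}{4 \left(-1\right)}}{2} = - \frac{4 \cdot \frac{1}{2} + 1 \frac{1}{-4}}{2} = - \frac{2 + 1 \left(- \frac{1}{4}\right)}{2} = - \frac{2 - \frac{1}{4}}{2} = \left(- \frac{1}{2}\right) \frac{7}{4} = - \frac{7}{8} \approx -0.875$)
$- 7 T 13 - 3303 = \left(-7\right) \left(- \frac{7}{8}\right) 13 - 3303 = \frac{49}{8} \cdot 13 - 3303 = \frac{637}{8} - 3303 = - \frac{25787}{8}$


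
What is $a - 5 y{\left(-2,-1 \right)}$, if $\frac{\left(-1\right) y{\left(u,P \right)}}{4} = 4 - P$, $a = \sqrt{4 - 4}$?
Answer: $100$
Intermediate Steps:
$a = 0$ ($a = \sqrt{0} = 0$)
$y{\left(u,P \right)} = -16 + 4 P$ ($y{\left(u,P \right)} = - 4 \left(4 - P\right) = -16 + 4 P$)
$a - 5 y{\left(-2,-1 \right)} = 0 - 5 \left(-16 + 4 \left(-1\right)\right) = 0 - 5 \left(-16 - 4\right) = 0 - -100 = 0 + 100 = 100$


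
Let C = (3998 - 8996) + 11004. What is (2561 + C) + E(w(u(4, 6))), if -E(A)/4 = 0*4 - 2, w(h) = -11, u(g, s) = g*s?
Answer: 8575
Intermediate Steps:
C = 6006 (C = -4998 + 11004 = 6006)
E(A) = 8 (E(A) = -4*(0*4 - 2) = -4*(0 - 2) = -4*(-2) = 8)
(2561 + C) + E(w(u(4, 6))) = (2561 + 6006) + 8 = 8567 + 8 = 8575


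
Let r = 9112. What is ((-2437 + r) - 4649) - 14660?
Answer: -12634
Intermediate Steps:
((-2437 + r) - 4649) - 14660 = ((-2437 + 9112) - 4649) - 14660 = (6675 - 4649) - 14660 = 2026 - 14660 = -12634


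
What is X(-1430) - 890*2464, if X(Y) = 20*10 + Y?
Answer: -2194190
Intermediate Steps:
X(Y) = 200 + Y
X(-1430) - 890*2464 = (200 - 1430) - 890*2464 = -1230 - 2192960 = -2194190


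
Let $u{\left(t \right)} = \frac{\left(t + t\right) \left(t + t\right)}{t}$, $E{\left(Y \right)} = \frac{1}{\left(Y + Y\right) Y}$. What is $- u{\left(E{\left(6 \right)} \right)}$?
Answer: $- \frac{1}{18} \approx -0.055556$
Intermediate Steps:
$E{\left(Y \right)} = \frac{1}{2 Y^{2}}$ ($E{\left(Y \right)} = \frac{1}{2 Y Y} = \frac{\frac{1}{2} \frac{1}{Y}}{Y} = \frac{1}{2 Y^{2}}$)
$u{\left(t \right)} = 4 t$ ($u{\left(t \right)} = \frac{2 t 2 t}{t} = \frac{4 t^{2}}{t} = 4 t$)
$- u{\left(E{\left(6 \right)} \right)} = - 4 \frac{1}{2 \cdot 36} = - 4 \cdot \frac{1}{2} \cdot \frac{1}{36} = - \frac{4}{72} = \left(-1\right) \frac{1}{18} = - \frac{1}{18}$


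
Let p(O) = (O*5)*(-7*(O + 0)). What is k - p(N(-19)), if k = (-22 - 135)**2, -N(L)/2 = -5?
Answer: 28149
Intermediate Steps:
N(L) = 10 (N(L) = -2*(-5) = 10)
p(O) = -35*O**2 (p(O) = (5*O)*(-7*O) = -35*O**2)
k = 24649 (k = (-157)**2 = 24649)
k - p(N(-19)) = 24649 - (-35)*10**2 = 24649 - (-35)*100 = 24649 - 1*(-3500) = 24649 + 3500 = 28149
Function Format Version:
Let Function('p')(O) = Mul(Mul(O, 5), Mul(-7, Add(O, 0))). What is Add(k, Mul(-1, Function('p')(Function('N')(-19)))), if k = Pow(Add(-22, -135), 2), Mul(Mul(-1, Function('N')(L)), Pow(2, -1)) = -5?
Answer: 28149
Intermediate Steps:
Function('N')(L) = 10 (Function('N')(L) = Mul(-2, -5) = 10)
Function('p')(O) = Mul(-35, Pow(O, 2)) (Function('p')(O) = Mul(Mul(5, O), Mul(-7, O)) = Mul(-35, Pow(O, 2)))
k = 24649 (k = Pow(-157, 2) = 24649)
Add(k, Mul(-1, Function('p')(Function('N')(-19)))) = Add(24649, Mul(-1, Mul(-35, Pow(10, 2)))) = Add(24649, Mul(-1, Mul(-35, 100))) = Add(24649, Mul(-1, -3500)) = Add(24649, 3500) = 28149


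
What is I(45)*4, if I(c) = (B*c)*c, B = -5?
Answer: -40500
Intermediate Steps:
I(c) = -5*c² (I(c) = (-5*c)*c = -5*c²)
I(45)*4 = -5*45²*4 = -5*2025*4 = -10125*4 = -40500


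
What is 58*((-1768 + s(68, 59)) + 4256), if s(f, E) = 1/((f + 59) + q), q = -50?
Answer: 11111466/77 ≈ 1.4430e+5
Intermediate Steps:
s(f, E) = 1/(9 + f) (s(f, E) = 1/((f + 59) - 50) = 1/((59 + f) - 50) = 1/(9 + f))
58*((-1768 + s(68, 59)) + 4256) = 58*((-1768 + 1/(9 + 68)) + 4256) = 58*((-1768 + 1/77) + 4256) = 58*(-136135/77 + 4256) = 58*(191577/77) = 11111466/77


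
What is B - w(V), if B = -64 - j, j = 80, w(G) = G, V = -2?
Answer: -142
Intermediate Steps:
B = -144 (B = -64 - 1*80 = -64 - 80 = -144)
B - w(V) = -144 - 1*(-2) = -144 + 2 = -142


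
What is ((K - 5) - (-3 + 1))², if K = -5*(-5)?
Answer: 484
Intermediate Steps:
K = 25
((K - 5) - (-3 + 1))² = ((25 - 5) - (-3 + 1))² = (20 - 1*(-2))² = (20 + 2)² = 22² = 484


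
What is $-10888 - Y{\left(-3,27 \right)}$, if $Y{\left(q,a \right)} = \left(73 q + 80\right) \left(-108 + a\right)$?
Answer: $-22147$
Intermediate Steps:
$Y{\left(q,a \right)} = \left(-108 + a\right) \left(80 + 73 q\right)$ ($Y{\left(q,a \right)} = \left(80 + 73 q\right) \left(-108 + a\right) = \left(-108 + a\right) \left(80 + 73 q\right)$)
$-10888 - Y{\left(-3,27 \right)} = -10888 - \left(-8640 - -23652 + 80 \cdot 27 + 73 \cdot 27 \left(-3\right)\right) = -10888 - \left(-8640 + 23652 + 2160 - 5913\right) = -10888 - 11259 = -22147$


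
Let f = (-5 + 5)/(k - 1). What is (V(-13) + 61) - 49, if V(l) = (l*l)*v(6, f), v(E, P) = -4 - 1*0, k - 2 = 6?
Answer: -664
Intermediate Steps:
k = 8 (k = 2 + 6 = 8)
f = 0 (f = (-5 + 5)/(8 - 1) = 0/7 = 0*(1/7) = 0)
v(E, P) = -4 (v(E, P) = -4 + 0 = -4)
V(l) = -4*l**2 (V(l) = (l*l)*(-4) = l**2*(-4) = -4*l**2)
(V(-13) + 61) - 49 = (-4*(-13)**2 + 61) - 49 = (-4*169 + 61) - 49 = (-676 + 61) - 49 = -615 - 49 = -664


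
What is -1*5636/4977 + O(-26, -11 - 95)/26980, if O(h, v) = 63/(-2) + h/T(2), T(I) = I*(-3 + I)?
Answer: -304302709/268558920 ≈ -1.1331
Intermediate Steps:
O(h, v) = -63/2 - h/2 (O(h, v) = 63/(-2) + h/((2*(-3 + 2))) = 63*(-1/2) + h/((2*(-1))) = -63/2 + h/(-2) = -63/2 + h*(-1/2) = -63/2 - h/2)
-1*5636/4977 + O(-26, -11 - 95)/26980 = -1*5636/4977 + (-63/2 - 1/2*(-26))/26980 = -5636*1/4977 + (-63/2 + 13)*(1/26980) = -5636/4977 - 37/2*1/26980 = -5636/4977 - 37/53960 = -304302709/268558920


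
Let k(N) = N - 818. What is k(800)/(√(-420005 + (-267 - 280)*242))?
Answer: 18*I*√552379/552379 ≈ 0.024219*I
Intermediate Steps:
k(N) = -818 + N
k(800)/(√(-420005 + (-267 - 280)*242)) = (-818 + 800)/(√(-420005 + (-267 - 280)*242)) = -18/√(-420005 - 547*242) = -18/√(-420005 - 132374) = -18*(-I*√552379/552379) = -(-18)*I*√552379/552379 = 18*I*√552379/552379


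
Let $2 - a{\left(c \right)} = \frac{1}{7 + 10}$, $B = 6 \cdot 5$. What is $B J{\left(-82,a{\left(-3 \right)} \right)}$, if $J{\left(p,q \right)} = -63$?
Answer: $-1890$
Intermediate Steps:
$B = 30$
$a{\left(c \right)} = \frac{33}{17}$ ($a{\left(c \right)} = 2 - \frac{1}{7 + 10} = 2 - \frac{1}{17} = \frac{33}{17}$)
$B J{\left(-82,a{\left(-3 \right)} \right)} = 30 \left(-63\right) = -1890$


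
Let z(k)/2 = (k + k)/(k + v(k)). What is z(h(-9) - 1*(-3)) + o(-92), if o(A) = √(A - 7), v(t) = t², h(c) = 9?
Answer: 4/13 + 3*I*√11 ≈ 0.30769 + 9.9499*I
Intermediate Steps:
o(A) = √(-7 + A)
z(k) = 4*k/(k + k²) (z(k) = 2*((k + k)/(k + k²)) = 2*((2*k)/(k + k²)) = 2*(2*k/(k + k²)) = 4*k/(k + k²))
z(h(-9) - 1*(-3)) + o(-92) = 4/(1 + (9 - 1*(-3))) + √(-7 - 92) = 4/(1 + (9 + 3)) + √(-99) = 4/(1 + 12) + 3*I*√11 = 4/13 + 3*I*√11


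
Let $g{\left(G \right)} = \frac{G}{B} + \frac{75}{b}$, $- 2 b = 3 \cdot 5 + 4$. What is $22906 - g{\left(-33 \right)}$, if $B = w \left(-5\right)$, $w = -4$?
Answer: $\frac{8707907}{380} \approx 22916.0$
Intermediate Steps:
$b = - \frac{19}{2}$ ($b = - \frac{3 \cdot 5 + 4}{2} = - \frac{15 + 4}{2} = \left(- \frac{1}{2}\right) 19 = - \frac{19}{2} \approx -9.5$)
$B = 20$ ($B = \left(-4\right) \left(-5\right) = 20$)
$g{\left(G \right)} = - \frac{150}{19} + \frac{G}{20}$ ($g{\left(G \right)} = \frac{G}{20} + \frac{75}{- \frac{19}{2}} = G \frac{1}{20} + 75 \left(- \frac{2}{19}\right) = \frac{G}{20} - \frac{150}{19} = - \frac{150}{19} + \frac{G}{20}$)
$22906 - g{\left(-33 \right)} = 22906 - \left(- \frac{150}{19} + \frac{1}{20} \left(-33\right)\right) = 22906 - \left(- \frac{150}{19} - \frac{33}{20}\right) = 22906 - - \frac{3627}{380} = 22906 + \frac{3627}{380} = \frac{8707907}{380}$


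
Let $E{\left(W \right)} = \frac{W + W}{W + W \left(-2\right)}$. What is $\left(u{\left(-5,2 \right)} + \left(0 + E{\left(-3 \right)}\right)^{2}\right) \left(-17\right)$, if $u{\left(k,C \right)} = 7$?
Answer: $-187$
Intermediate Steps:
$E{\left(W \right)} = -2$ ($E{\left(W \right)} = \frac{2 W}{W - 2 W} = \frac{2 W}{\left(-1\right) W} = 2 W \left(- \frac{1}{W}\right) = -2$)
$\left(u{\left(-5,2 \right)} + \left(0 + E{\left(-3 \right)}\right)^{2}\right) \left(-17\right) = \left(7 + \left(0 - 2\right)^{2}\right) \left(-17\right) = \left(7 + \left(-2\right)^{2}\right) \left(-17\right) = \left(7 + 4\right) \left(-17\right) = 11 \left(-17\right) = -187$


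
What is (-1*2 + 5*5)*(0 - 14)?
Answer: -322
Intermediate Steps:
(-1*2 + 5*5)*(0 - 14) = (-2 + 25)*(-14) = 23*(-14) = -322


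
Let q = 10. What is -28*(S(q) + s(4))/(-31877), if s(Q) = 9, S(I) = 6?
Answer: 420/31877 ≈ 0.013176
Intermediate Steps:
-28*(S(q) + s(4))/(-31877) = -28*(6 + 9)/(-31877) = -28*15*(-1/31877) = -420*(-1/31877) = 420/31877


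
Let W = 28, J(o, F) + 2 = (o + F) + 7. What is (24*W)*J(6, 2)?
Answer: 8736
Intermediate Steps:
J(o, F) = 5 + F + o (J(o, F) = -2 + ((o + F) + 7) = -2 + ((F + o) + 7) = -2 + (7 + F + o) = 5 + F + o)
(24*W)*J(6, 2) = (24*28)*(5 + 2 + 6) = 672*13 = 8736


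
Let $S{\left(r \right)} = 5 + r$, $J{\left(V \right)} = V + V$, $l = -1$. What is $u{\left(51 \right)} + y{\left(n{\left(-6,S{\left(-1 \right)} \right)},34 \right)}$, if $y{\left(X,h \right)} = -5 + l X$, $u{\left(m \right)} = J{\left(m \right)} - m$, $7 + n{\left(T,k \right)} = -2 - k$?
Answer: $59$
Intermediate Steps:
$J{\left(V \right)} = 2 V$
$n{\left(T,k \right)} = -9 - k$ ($n{\left(T,k \right)} = -7 - \left(2 + k\right) = -9 - k$)
$u{\left(m \right)} = m$ ($u{\left(m \right)} = 2 m - m = m$)
$y{\left(X,h \right)} = -5 - X$
$u{\left(51 \right)} + y{\left(n{\left(-6,S{\left(-1 \right)} \right)},34 \right)} = 51 - \left(-4 - \left(5 - 1\right)\right) = 51 - \left(-4 - 4\right) = 51 - -8 = 51 + \left(-5 + 13\right) = 51 + 8 = 59$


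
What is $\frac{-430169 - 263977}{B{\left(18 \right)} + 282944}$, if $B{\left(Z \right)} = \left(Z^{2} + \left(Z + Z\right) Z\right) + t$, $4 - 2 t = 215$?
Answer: $- \frac{462764}{189207} \approx -2.4458$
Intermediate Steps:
$t = - \frac{211}{2}$ ($t = 2 - \frac{215}{2} = - \frac{211}{2} \approx -105.5$)
$B{\left(Z \right)} = - \frac{211}{2} + 3 Z^{2}$ ($B{\left(Z \right)} = \left(Z^{2} + \left(Z + Z\right) Z\right) - \frac{211}{2} = \left(Z^{2} + 2 Z Z\right) - \frac{211}{2} = \left(Z^{2} + 2 Z^{2}\right) - \frac{211}{2} = 3 Z^{2} - \frac{211}{2} = - \frac{211}{2} + 3 Z^{2}$)
$\frac{-430169 - 263977}{B{\left(18 \right)} + 282944} = \frac{-430169 - 263977}{\left(- \frac{211}{2} + 3 \cdot 18^{2}\right) + 282944} = - \frac{694146}{\left(- \frac{211}{2} + 3 \cdot 324\right) + 282944} = - \frac{694146}{\left(- \frac{211}{2} + 972\right) + 282944} = - \frac{694146}{\frac{1733}{2} + 282944} = - \frac{694146}{\frac{567621}{2}} = \left(-694146\right) \frac{2}{567621} = - \frac{462764}{189207}$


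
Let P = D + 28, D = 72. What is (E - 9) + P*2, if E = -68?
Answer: 123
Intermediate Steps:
P = 100 (P = 72 + 28 = 100)
(E - 9) + P*2 = (-68 - 9) + 100*2 = -77 + 200 = 123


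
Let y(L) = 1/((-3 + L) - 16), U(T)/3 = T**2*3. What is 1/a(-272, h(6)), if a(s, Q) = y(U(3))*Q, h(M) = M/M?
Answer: 62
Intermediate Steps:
U(T) = 9*T**2 (U(T) = 3*(T**2*3) = 3*(3*T**2) = 9*T**2)
y(L) = 1/(-19 + L)
h(M) = 1
a(s, Q) = Q/62 (a(s, Q) = Q/(-19 + 9*3**2) = Q/(-19 + 9*9) = Q/(-19 + 81) = Q/62)
1/a(-272, h(6)) = 1/((1/62)*1) = 1/(1/62) = 62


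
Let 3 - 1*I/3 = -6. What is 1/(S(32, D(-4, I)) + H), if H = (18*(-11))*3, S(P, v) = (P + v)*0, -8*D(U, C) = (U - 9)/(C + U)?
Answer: -1/594 ≈ -0.0016835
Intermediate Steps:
I = 27 (I = 9 - 3*(-6) = 9 + 18 = 27)
D(U, C) = -(-9 + U)/(8*(C + U)) (D(U, C) = -(U - 9)/(8*(C + U)) = -(-9 + U)/(8*(C + U)))
S(P, v) = 0
H = -594 (H = -198*3 = -594)
1/(S(32, D(-4, I)) + H) = 1/(0 - 594) = 1/(-594) = -1/594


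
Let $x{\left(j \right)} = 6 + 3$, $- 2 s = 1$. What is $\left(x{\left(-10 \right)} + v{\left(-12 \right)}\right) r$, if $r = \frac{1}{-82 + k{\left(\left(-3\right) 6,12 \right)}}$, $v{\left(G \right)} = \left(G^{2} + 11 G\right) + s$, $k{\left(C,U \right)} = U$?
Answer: $- \frac{41}{140} \approx -0.29286$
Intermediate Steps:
$s = - \frac{1}{2}$ ($s = \left(- \frac{1}{2}\right) 1 = - \frac{1}{2} \approx -0.5$)
$v{\left(G \right)} = - \frac{1}{2} + G^{2} + 11 G$ ($v{\left(G \right)} = \left(G^{2} + 11 G\right) - \frac{1}{2} = - \frac{1}{2} + G^{2} + 11 G$)
$r = - \frac{1}{70}$ ($r = \frac{1}{-82 + 12} = \frac{1}{-70} = - \frac{1}{70} \approx -0.014286$)
$x{\left(j \right)} = 9$
$\left(x{\left(-10 \right)} + v{\left(-12 \right)}\right) r = \left(9 + \left(- \frac{1}{2} + \left(-12\right)^{2} + 11 \left(-12\right)\right)\right) \left(- \frac{1}{70}\right) = \left(9 - - \frac{23}{2}\right) \left(- \frac{1}{70}\right) = \left(9 + \frac{23}{2}\right) \left(- \frac{1}{70}\right) = \frac{41}{2} \left(- \frac{1}{70}\right) = - \frac{41}{140}$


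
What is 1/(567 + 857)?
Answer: 1/1424 ≈ 0.00070225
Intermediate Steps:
1/(567 + 857) = 1/1424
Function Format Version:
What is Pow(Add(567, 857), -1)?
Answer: Rational(1, 1424) ≈ 0.00070225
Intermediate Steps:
Pow(Add(567, 857), -1) = Pow(1424, -1) = Rational(1, 1424)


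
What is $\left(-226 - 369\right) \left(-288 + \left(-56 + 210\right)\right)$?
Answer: $79730$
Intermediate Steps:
$\left(-226 - 369\right) \left(-288 + \left(-56 + 210\right)\right) = - 595 \left(-288 + 154\right) = \left(-595\right) \left(-134\right) = 79730$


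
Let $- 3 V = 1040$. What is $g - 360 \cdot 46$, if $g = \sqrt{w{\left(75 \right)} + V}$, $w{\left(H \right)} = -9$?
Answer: $-16560 + \frac{i \sqrt{3201}}{3} \approx -16560.0 + 18.859 i$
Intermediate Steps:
$V = - \frac{1040}{3}$ ($V = \left(- \frac{1}{3}\right) 1040 = - \frac{1040}{3} \approx -346.67$)
$g = \frac{i \sqrt{3201}}{3}$ ($g = \sqrt{-9 - \frac{1040}{3}} = \sqrt{- \frac{1067}{3}} = \frac{i \sqrt{3201}}{3} \approx 18.859 i$)
$g - 360 \cdot 46 = \frac{i \sqrt{3201}}{3} - 360 \cdot 46 = \frac{i \sqrt{3201}}{3} - 16560 = -16560 + \frac{i \sqrt{3201}}{3}$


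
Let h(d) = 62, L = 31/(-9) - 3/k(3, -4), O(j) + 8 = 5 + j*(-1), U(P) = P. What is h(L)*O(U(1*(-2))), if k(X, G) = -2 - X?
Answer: -62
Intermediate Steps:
O(j) = -3 - j (O(j) = -8 + (5 + j*(-1)) = -8 + (5 - j) = -3 - j)
L = -128/45 (L = 31/(-9) - 3/(-2 - 1*3) = 31*(-1/9) - 3/(-2 - 3) = -31/9 - 3/(-5) = -31/9 - 3*(-1/5) = -31/9 + 3/5 = -128/45 ≈ -2.8444)
h(L)*O(U(1*(-2))) = 62*(-3 - (-2)) = 62*(-3 - 1*(-2)) = 62*(-3 + 2) = 62*(-1) = -62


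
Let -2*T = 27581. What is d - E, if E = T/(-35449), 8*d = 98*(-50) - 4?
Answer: -43488055/70898 ≈ -613.39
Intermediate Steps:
T = -27581/2 (T = -1/2*27581 = -27581/2 ≈ -13791.)
d = -613 (d = (98*(-50) - 4)/8 = (-4900 - 4)/8 = (1/8)*(-4904) = -613)
E = 27581/70898 (E = -27581/2/(-35449) = -27581/2*(-1/35449) = 27581/70898 ≈ 0.38902)
d - E = -613 - 1*27581/70898 = -613 - 27581/70898 = -43488055/70898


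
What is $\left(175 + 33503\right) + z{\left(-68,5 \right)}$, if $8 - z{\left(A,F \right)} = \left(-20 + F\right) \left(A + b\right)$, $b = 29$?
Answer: $33101$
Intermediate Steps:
$z{\left(A,F \right)} = 8 - \left(-20 + F\right) \left(29 + A\right)$ ($z{\left(A,F \right)} = 8 - \left(-20 + F\right) \left(A + 29\right) = 8 - \left(-20 + F\right) \left(29 + A\right)$)
$\left(175 + 33503\right) + z{\left(-68,5 \right)} = \left(175 + 33503\right) + \left(588 - 145 + 20 \left(-68\right) - \left(-68\right) 5\right) = 33678 + \left(588 - 145 - 1360 + 340\right) = 33678 - 577 = 33101$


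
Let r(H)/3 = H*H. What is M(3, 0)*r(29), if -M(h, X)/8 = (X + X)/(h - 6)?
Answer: 0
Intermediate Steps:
M(h, X) = -16*X/(-6 + h) (M(h, X) = -8*(X + X)/(h - 6) = -8*2*X/(-6 + h) = -16*X/(-6 + h))
r(H) = 3*H**2 (r(H) = 3*(H*H) = 3*H**2)
M(3, 0)*r(29) = (-16*0/(-6 + 3))*(3*29**2) = (-16*0/(-3))*(3*841) = -16*0*(-1/3)*2523 = 0*2523 = 0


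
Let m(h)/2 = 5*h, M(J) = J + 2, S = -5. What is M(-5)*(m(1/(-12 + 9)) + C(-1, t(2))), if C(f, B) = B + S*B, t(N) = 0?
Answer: 10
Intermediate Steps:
M(J) = 2 + J
m(h) = 10*h (m(h) = 2*(5*h) = 10*h)
C(f, B) = -4*B (C(f, B) = B - 5*B = -4*B)
M(-5)*(m(1/(-12 + 9)) + C(-1, t(2))) = (2 - 5)*(10/(-12 + 9) - 4*0) = -3*(10/(-3) + 0) = -3*(10*(-⅓) + 0) = -3*(-10/3 + 0) = -3*(-10/3) = 10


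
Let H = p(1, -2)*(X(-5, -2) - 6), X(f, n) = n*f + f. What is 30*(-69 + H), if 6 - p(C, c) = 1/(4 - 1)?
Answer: -2240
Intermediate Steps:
X(f, n) = f + f*n (X(f, n) = f*n + f = f + f*n)
p(C, c) = 17/3 (p(C, c) = 6 - 1/(4 - 1) = 6 - 1/3 = 6 - 1*⅓ = 6 - ⅓ = 17/3)
H = -17/3 (H = 17*(-5*(1 - 2) - 6)/3 = 17*(-5*(-1) - 6)/3 = 17*(5 - 6)/3 = (17/3)*(-1) = -17/3 ≈ -5.6667)
30*(-69 + H) = 30*(-69 - 17/3) = 30*(-224/3) = -2240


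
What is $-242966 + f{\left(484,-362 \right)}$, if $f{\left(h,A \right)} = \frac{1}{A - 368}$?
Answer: $- \frac{177365181}{730} \approx -2.4297 \cdot 10^{5}$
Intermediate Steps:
$f{\left(h,A \right)} = \frac{1}{-368 + A}$
$-242966 + f{\left(484,-362 \right)} = -242966 + \frac{1}{-368 - 362} = -242966 + \frac{1}{-730} = -242966 - \frac{1}{730} = - \frac{177365181}{730}$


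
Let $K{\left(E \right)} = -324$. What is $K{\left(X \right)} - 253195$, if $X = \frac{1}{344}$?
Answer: $-253519$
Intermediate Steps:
$X = \frac{1}{344} \approx 0.002907$
$K{\left(X \right)} - 253195 = -324 - 253195 = -253519$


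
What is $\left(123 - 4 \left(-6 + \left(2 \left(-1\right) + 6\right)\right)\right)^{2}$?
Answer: $17161$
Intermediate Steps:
$\left(123 - 4 \left(-6 + \left(2 \left(-1\right) + 6\right)\right)\right)^{2} = \left(123 - 4 \left(-6 + \left(-2 + 6\right)\right)\right)^{2} = \left(123 - 4 \left(-6 + 4\right)\right)^{2} = \left(123 - -8\right)^{2} = \left(123 + 8\right)^{2} = 131^{2} = 17161$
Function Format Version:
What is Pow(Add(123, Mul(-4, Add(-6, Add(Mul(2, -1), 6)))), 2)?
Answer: 17161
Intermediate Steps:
Pow(Add(123, Mul(-4, Add(-6, Add(Mul(2, -1), 6)))), 2) = Pow(Add(123, Mul(-4, Add(-6, Add(-2, 6)))), 2) = Pow(Add(123, Mul(-4, Add(-6, 4))), 2) = Pow(Add(123, Mul(-4, -2)), 2) = Pow(Add(123, 8), 2) = Pow(131, 2) = 17161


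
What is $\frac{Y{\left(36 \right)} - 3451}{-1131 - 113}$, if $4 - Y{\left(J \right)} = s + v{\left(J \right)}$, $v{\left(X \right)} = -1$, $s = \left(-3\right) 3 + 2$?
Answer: $\frac{3439}{1244} \approx 2.7645$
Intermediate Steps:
$s = -7$ ($s = -9 + 2 = -7$)
$Y{\left(J \right)} = 12$ ($Y{\left(J \right)} = 4 - \left(-7 - 1\right) = 4 - -8 = 4 + 8 = 12$)
$\frac{Y{\left(36 \right)} - 3451}{-1131 - 113} = \frac{12 - 3451}{-1131 - 113} = - \frac{3439}{-1244} = \left(-3439\right) \left(- \frac{1}{1244}\right) = \frac{3439}{1244}$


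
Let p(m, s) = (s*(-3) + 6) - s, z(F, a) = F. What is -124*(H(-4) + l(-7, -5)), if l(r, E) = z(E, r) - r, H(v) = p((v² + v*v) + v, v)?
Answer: -2976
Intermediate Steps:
p(m, s) = 6 - 4*s (p(m, s) = (-3*s + 6) - s = (6 - 3*s) - s = 6 - 4*s)
H(v) = 6 - 4*v
l(r, E) = E - r
-124*(H(-4) + l(-7, -5)) = -124*((6 - 4*(-4)) + (-5 - 1*(-7))) = -124*((6 + 16) + (-5 + 7)) = -124*(22 + 2) = -124*24 = -2976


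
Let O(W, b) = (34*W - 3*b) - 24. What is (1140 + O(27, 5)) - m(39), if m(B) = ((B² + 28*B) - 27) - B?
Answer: -528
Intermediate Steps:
O(W, b) = -24 - 3*b + 34*W (O(W, b) = (-3*b + 34*W) - 24 = -24 - 3*b + 34*W)
m(B) = -27 + B² + 27*B (m(B) = (-27 + B² + 28*B) - B = -27 + B² + 27*B)
(1140 + O(27, 5)) - m(39) = (1140 + (-24 - 3*5 + 34*27)) - (-27 + 39² + 27*39) = (1140 + (-24 - 15 + 918)) - (-27 + 1521 + 1053) = (1140 + 879) - 1*2547 = 2019 - 2547 = -528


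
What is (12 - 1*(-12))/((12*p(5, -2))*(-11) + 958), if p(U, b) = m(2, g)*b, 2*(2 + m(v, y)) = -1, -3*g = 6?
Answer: 12/149 ≈ 0.080537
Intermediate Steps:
g = -2 (g = -1/3*6 = -2)
m(v, y) = -5/2 (m(v, y) = -2 + (1/2)*(-1) = -2 - 1/2 = -5/2)
p(U, b) = -5*b/2
(12 - 1*(-12))/((12*p(5, -2))*(-11) + 958) = (12 - 1*(-12))/((12*(-5/2*(-2)))*(-11) + 958) = (12 + 12)/((12*5)*(-11) + 958) = 24/(60*(-11) + 958) = 24/(-660 + 958) = 24/298 = (1/298)*24 = 12/149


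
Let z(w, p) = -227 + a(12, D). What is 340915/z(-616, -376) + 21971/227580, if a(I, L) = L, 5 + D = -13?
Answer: -15516010561/11151420 ≈ -1391.4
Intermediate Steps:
D = -18 (D = -5 - 13 = -18)
z(w, p) = -245 (z(w, p) = -227 - 18 = -245)
340915/z(-616, -376) + 21971/227580 = 340915/(-245) + 21971/227580 = 340915*(-1/245) + 21971*(1/227580) = -68183/49 + 21971/227580 = -15516010561/11151420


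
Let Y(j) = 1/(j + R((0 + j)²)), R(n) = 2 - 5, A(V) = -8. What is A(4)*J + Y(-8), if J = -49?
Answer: 4311/11 ≈ 391.91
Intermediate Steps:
R(n) = -3
Y(j) = 1/(-3 + j) (Y(j) = 1/(j - 3) = 1/(-3 + j))
A(4)*J + Y(-8) = -8*(-49) + 1/(-3 - 8) = 392 + 1/(-11) = 392 - 1/11 = 4311/11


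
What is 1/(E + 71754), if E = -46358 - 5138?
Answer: 1/20258 ≈ 4.9363e-5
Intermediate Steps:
E = -51496
1/(E + 71754) = 1/(-51496 + 71754) = 1/20258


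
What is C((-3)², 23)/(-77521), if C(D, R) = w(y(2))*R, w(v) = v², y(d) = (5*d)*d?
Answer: -9200/77521 ≈ -0.11868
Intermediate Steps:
y(d) = 5*d²
C(D, R) = 400*R (C(D, R) = (5*2²)²*R = (5*4)²*R = 20²*R = 400*R)
C((-3)², 23)/(-77521) = (400*23)/(-77521) = 9200*(-1/77521) = -9200/77521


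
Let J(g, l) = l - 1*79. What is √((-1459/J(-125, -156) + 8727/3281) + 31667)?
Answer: 3*√2092349383934435/771035 ≈ 177.98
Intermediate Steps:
J(g, l) = -79 + l (J(g, l) = l - 79 = -79 + l)
√((-1459/J(-125, -156) + 8727/3281) + 31667) = √((-1459/(-79 - 156) + 8727/3281) + 31667) = √((-1459/(-235) + 8727*(1/3281)) + 31667) = √((-1459*(-1/235) + 8727/3281) + 31667) = √((1459/235 + 8727/3281) + 31667) = √(6837824/771035 + 31667) = √(24423203169/771035) = 3*√2092349383934435/771035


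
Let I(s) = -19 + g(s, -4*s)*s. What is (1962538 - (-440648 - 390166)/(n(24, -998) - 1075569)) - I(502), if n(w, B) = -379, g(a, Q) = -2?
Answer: 1056344350007/537974 ≈ 1.9636e+6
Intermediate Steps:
I(s) = -19 - 2*s
(1962538 - (-440648 - 390166)/(n(24, -998) - 1075569)) - I(502) = (1962538 - (-440648 - 390166)/(-379 - 1075569)) - (-19 - 2*502) = (1962538 - (-830814)/(-1075948)) - (-19 - 1004) = (1962538 - (-830814)*(-1)/1075948) - 1*(-1023) = (1962538 - 1*415407/537974) + 1023 = (1962538 - 415407/537974) + 1023 = 1055794002605/537974 + 1023 = 1056344350007/537974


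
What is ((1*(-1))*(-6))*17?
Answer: 102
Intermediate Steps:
((1*(-1))*(-6))*17 = -1*(-6)*17 = 6*17 = 102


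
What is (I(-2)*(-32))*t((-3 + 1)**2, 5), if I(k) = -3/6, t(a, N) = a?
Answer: 64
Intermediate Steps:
I(k) = -1/2 (I(k) = -3*1/6 = -1/2)
(I(-2)*(-32))*t((-3 + 1)**2, 5) = (-1/2*(-32))*(-3 + 1)**2 = 16*(-2)**2 = 16*4 = 64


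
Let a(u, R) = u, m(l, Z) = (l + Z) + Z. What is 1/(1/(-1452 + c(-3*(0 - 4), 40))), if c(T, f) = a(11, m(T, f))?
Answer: -1441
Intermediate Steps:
m(l, Z) = l + 2*Z (m(l, Z) = (Z + l) + Z = l + 2*Z)
c(T, f) = 11
1/(1/(-1452 + c(-3*(0 - 4), 40))) = 1/(1/(-1452 + 11)) = 1/(1/(-1441)) = 1/(-1/1441) = -1441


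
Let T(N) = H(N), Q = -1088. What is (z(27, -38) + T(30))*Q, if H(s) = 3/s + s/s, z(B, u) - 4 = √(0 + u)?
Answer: -27744/5 - 1088*I*√38 ≈ -5548.8 - 6706.9*I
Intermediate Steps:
z(B, u) = 4 + √u (z(B, u) = 4 + √(0 + u) = 4 + √u)
H(s) = 1 + 3/s (H(s) = 3/s + 1 = 1 + 3/s)
T(N) = (3 + N)/N
(z(27, -38) + T(30))*Q = ((4 + √(-38)) + (3 + 30)/30)*(-1088) = ((4 + I*√38) + (1/30)*33)*(-1088) = ((4 + I*√38) + 11/10)*(-1088) = (51/10 + I*√38)*(-1088) = -27744/5 - 1088*I*√38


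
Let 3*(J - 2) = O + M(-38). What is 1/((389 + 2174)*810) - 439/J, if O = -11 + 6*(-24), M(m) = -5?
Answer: 62139356/7266105 ≈ 8.5519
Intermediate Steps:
O = -155 (O = -11 - 144 = -155)
J = -154/3 (J = 2 + (-155 - 5)/3 = 2 + (1/3)*(-160) = 2 - 160/3 = -154/3 ≈ -51.333)
1/((389 + 2174)*810) - 439/J = 1/((389 + 2174)*810) - 439/(-154/3) = (1/810)/2563 - 439*(-3/154) = (1/2563)*(1/810) + 1317/154 = 1/2076030 + 1317/154 = 62139356/7266105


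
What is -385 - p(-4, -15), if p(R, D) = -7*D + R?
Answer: -486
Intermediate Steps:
p(R, D) = R - 7*D
-385 - p(-4, -15) = -385 - (-4 - 7*(-15)) = -385 - (-4 + 105) = -385 - 1*101 = -385 - 101 = -486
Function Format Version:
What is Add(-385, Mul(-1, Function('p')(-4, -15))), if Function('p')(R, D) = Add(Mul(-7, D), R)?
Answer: -486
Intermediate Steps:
Function('p')(R, D) = Add(R, Mul(-7, D))
Add(-385, Mul(-1, Function('p')(-4, -15))) = Add(-385, Mul(-1, Add(-4, Mul(-7, -15)))) = Add(-385, Mul(-1, Add(-4, 105))) = Add(-385, Mul(-1, 101)) = Add(-385, -101) = -486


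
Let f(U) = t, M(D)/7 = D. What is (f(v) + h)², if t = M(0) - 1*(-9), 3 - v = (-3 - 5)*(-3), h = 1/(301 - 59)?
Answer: 4748041/58564 ≈ 81.074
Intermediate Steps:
M(D) = 7*D
h = 1/242 ≈ 0.0041322
v = -21 (v = 3 - (-3 - 5)*(-3) = 3 - (-8)*(-3) = 3 - 1*24 = 3 - 24 = -21)
t = 9 (t = 7*0 - 1*(-9) = 0 + 9 = 9)
f(U) = 9
(f(v) + h)² = (9 + 1/242)² = (2179/242)² = 4748041/58564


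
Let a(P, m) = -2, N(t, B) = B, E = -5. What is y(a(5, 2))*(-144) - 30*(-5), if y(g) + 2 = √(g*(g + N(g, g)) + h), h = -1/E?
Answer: 438 - 144*√205/5 ≈ 25.647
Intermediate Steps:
h = ⅕ (h = -1/(-5) = -1*(-⅕) = ⅕ ≈ 0.20000)
y(g) = -2 + √(⅕ + 2*g²) (y(g) = -2 + √(g*(g + g) + ⅕) = -2 + √(g*(2*g) + ⅕) = -2 + √(2*g² + ⅕) = -2 + √(⅕ + 2*g²))
y(a(5, 2))*(-144) - 30*(-5) = (-2 + √(5 + 50*(-2)²)/5)*(-144) - 30*(-5) = (-2 + √(5 + 50*4)/5)*(-144) + 150 = (-2 + √(5 + 200)/5)*(-144) + 150 = (-2 + √205/5)*(-144) + 150 = (288 - 144*√205/5) + 150 = 438 - 144*√205/5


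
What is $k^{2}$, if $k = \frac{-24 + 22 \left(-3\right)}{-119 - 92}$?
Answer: $\frac{8100}{44521} \approx 0.18194$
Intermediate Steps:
$k = \frac{90}{211}$ ($k = \frac{-24 - 66}{-211} = \left(-90\right) \left(- \frac{1}{211}\right) = \frac{90}{211} \approx 0.42654$)
$k^{2} = \left(\frac{90}{211}\right)^{2} = \frac{8100}{44521}$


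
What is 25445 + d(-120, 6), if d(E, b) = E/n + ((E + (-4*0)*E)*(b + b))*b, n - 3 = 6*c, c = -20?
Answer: 655435/39 ≈ 16806.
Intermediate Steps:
n = -117 (n = 3 + 6*(-20) = 3 - 120 = -117)
d(E, b) = -E/117 + 2*E*b**2 (d(E, b) = E/(-117) + ((E + (-4*0)*E)*(b + b))*b = -E/117 + ((E + 0*E)*(2*b))*b = -E/117 + ((E + 0)*(2*b))*b = -E/117 + (E*(2*b))*b = -E/117 + (2*E*b)*b = -E/117 + 2*E*b**2)
25445 + d(-120, 6) = 25445 + (1/117)*(-120)*(-1 + 234*6**2) = 25445 + (1/117)*(-120)*(-1 + 234*36) = 25445 + (1/117)*(-120)*(-1 + 8424) = 25445 + (1/117)*(-120)*8423 = 25445 - 336920/39 = 655435/39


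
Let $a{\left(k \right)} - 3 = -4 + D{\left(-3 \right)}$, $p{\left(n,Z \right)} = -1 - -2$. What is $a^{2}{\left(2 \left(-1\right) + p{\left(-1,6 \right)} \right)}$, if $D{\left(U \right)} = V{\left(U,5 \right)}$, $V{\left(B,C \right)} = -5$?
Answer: $36$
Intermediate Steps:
$p{\left(n,Z \right)} = 1$ ($p{\left(n,Z \right)} = -1 + 2 = 1$)
$D{\left(U \right)} = -5$
$a{\left(k \right)} = -6$ ($a{\left(k \right)} = 3 - 9 = -6$)
$a^{2}{\left(2 \left(-1\right) + p{\left(-1,6 \right)} \right)} = \left(-6\right)^{2} = 36$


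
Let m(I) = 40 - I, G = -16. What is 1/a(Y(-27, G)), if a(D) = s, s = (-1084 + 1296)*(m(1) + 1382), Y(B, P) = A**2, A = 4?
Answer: 1/301252 ≈ 3.3195e-6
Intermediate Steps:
Y(B, P) = 16 (Y(B, P) = 4**2 = 16)
s = 301252 (s = (-1084 + 1296)*((40 - 1*1) + 1382) = 212*((40 - 1) + 1382) = 212*(39 + 1382) = 212*1421 = 301252)
a(D) = 301252
1/a(Y(-27, G)) = 1/301252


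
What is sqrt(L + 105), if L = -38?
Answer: sqrt(67) ≈ 8.1853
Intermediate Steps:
sqrt(L + 105) = sqrt(-38 + 105) = sqrt(67)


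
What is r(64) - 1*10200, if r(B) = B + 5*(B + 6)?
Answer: -9786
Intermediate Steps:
r(B) = 30 + 6*B (r(B) = B + 5*(6 + B) = B + (30 + 5*B) = 30 + 6*B)
r(64) - 1*10200 = (30 + 6*64) - 1*10200 = (30 + 384) - 10200 = 414 - 10200 = -9786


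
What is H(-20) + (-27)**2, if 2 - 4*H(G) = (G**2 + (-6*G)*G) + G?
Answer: 2469/2 ≈ 1234.5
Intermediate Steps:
H(G) = 1/2 - G/4 + 5*G**2/4 (H(G) = 1/2 - ((G**2 + (-6*G)*G) + G)/4 = 1/2 - ((G**2 - 6*G**2) + G)/4 = 1/2 - (-5*G**2 + G)/4 = 1/2 - (G - 5*G**2)/4 = 1/2 + (-G/4 + 5*G**2/4) = 1/2 - G/4 + 5*G**2/4)
H(-20) + (-27)**2 = (1/2 - 1/4*(-20) + (5/4)*(-20)**2) + (-27)**2 = (1/2 + 5 + (5/4)*400) + 729 = (1/2 + 5 + 500) + 729 = 1011/2 + 729 = 2469/2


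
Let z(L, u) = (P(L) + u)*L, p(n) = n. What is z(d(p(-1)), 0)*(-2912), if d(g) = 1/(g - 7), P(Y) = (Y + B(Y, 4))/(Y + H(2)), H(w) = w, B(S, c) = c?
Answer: 11284/15 ≈ 752.27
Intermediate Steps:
P(Y) = (4 + Y)/(2 + Y) (P(Y) = (Y + 4)/(Y + 2) = (4 + Y)/(2 + Y))
d(g) = 1/(-7 + g)
z(L, u) = L*(u + (4 + L)/(2 + L)) (z(L, u) = ((4 + L)/(2 + L) + u)*L = (u + (4 + L)/(2 + L))*L = L*(u + (4 + L)/(2 + L)))
z(d(p(-1)), 0)*(-2912) = ((4 + 1/(-7 - 1) + 0*(2 + 1/(-7 - 1)))/((-7 - 1)*(2 + 1/(-7 - 1))))*(-2912) = ((4 + 1/(-8) + 0*(2 + 1/(-8)))/((-8)*(2 + 1/(-8))))*(-2912) = -(4 - 1/8 + 0*(2 - 1/8))/(8*(2 - 1/8))*(-2912) = -(4 - 1/8 + 0*(15/8))/(8*15/8)*(-2912) = -1/8*8/15*(4 - 1/8 + 0)*(-2912) = -1/8*8/15*31/8*(-2912) = -31/120*(-2912) = 11284/15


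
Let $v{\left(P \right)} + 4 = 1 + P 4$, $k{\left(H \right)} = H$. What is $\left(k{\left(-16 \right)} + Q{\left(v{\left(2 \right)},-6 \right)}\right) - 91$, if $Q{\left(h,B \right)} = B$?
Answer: $-113$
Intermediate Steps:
$v{\left(P \right)} = -3 + 4 P$ ($v{\left(P \right)} = -4 + \left(1 + P 4\right) = -4 + \left(1 + 4 P\right) = -3 + 4 P$)
$\left(k{\left(-16 \right)} + Q{\left(v{\left(2 \right)},-6 \right)}\right) - 91 = \left(-16 - 6\right) - 91 = -22 - 91 = -113$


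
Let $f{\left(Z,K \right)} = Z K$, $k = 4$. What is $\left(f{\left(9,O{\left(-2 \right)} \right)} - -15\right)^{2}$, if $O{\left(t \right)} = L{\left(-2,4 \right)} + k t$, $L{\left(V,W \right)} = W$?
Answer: $441$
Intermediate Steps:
$O{\left(t \right)} = 4 + 4 t$
$f{\left(Z,K \right)} = K Z$
$\left(f{\left(9,O{\left(-2 \right)} \right)} - -15\right)^{2} = \left(\left(4 + 4 \left(-2\right)\right) 9 - -15\right)^{2} = \left(\left(4 - 8\right) 9 + 15\right)^{2} = \left(\left(-4\right) 9 + 15\right)^{2} = \left(-36 + 15\right)^{2} = \left(-21\right)^{2} = 441$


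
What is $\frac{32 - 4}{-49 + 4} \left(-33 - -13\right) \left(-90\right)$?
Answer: $-1120$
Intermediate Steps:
$\frac{32 - 4}{-49 + 4} \left(-33 - -13\right) \left(-90\right) = \frac{28}{-45} \left(-33 + 13\right) \left(-90\right) = 28 \left(- \frac{1}{45}\right) \left(-20\right) \left(-90\right) = \left(- \frac{28}{45}\right) \left(-20\right) \left(-90\right) = \frac{112}{9} \left(-90\right) = -1120$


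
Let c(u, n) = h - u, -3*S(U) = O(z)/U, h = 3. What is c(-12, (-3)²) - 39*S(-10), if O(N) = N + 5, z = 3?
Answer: 23/5 ≈ 4.6000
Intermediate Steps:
O(N) = 5 + N
S(U) = -8/(3*U) (S(U) = -(5 + 3)/(3*U) = -8/(3*U))
c(u, n) = 3 - u
c(-12, (-3)²) - 39*S(-10) = (3 - 1*(-12)) - (-104)/(-10) = (3 + 12) - (-104)*(-1)/10 = 15 - 39*4/15 = 15 - 52/5 = 23/5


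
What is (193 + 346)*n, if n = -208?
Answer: -112112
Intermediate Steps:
(193 + 346)*n = (193 + 346)*(-208) = 539*(-208) = -112112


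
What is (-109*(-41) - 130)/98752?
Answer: 4339/98752 ≈ 0.043938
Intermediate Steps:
(-109*(-41) - 130)/98752 = (4469 - 130)*(1/98752) = 4339*(1/98752) = 4339/98752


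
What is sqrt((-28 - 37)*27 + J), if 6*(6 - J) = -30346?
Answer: sqrt(29778)/3 ≈ 57.521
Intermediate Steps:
J = 15191/3 (J = 6 - 1/6*(-30346) = 6 + 15173/3 = 15191/3 ≈ 5063.7)
sqrt((-28 - 37)*27 + J) = sqrt((-28 - 37)*27 + 15191/3) = sqrt(-65*27 + 15191/3) = sqrt(-1755 + 15191/3) = sqrt(9926/3) = sqrt(29778)/3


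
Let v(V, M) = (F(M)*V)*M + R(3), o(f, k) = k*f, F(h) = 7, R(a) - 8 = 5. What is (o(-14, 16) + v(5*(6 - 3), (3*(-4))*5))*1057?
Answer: -6882127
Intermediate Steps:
R(a) = 13 (R(a) = 8 + 5 = 13)
o(f, k) = f*k
v(V, M) = 13 + 7*M*V (v(V, M) = (7*V)*M + 13 = 7*M*V + 13 = 13 + 7*M*V)
(o(-14, 16) + v(5*(6 - 3), (3*(-4))*5))*1057 = (-14*16 + (13 + 7*((3*(-4))*5)*(5*(6 - 3))))*1057 = (-224 + (13 + 7*(-12*5)*(5*3)))*1057 = (-224 + (13 + 7*(-60)*15))*1057 = (-224 + (13 - 6300))*1057 = (-224 - 6287)*1057 = -6511*1057 = -6882127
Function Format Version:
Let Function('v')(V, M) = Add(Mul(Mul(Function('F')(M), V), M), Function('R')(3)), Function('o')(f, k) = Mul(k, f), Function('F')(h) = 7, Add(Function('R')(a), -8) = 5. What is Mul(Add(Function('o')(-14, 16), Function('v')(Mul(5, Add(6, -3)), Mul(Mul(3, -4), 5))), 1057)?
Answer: -6882127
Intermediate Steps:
Function('R')(a) = 13 (Function('R')(a) = Add(8, 5) = 13)
Function('o')(f, k) = Mul(f, k)
Function('v')(V, M) = Add(13, Mul(7, M, V)) (Function('v')(V, M) = Add(Mul(Mul(7, V), M), 13) = Add(Mul(7, M, V), 13) = Add(13, Mul(7, M, V)))
Mul(Add(Function('o')(-14, 16), Function('v')(Mul(5, Add(6, -3)), Mul(Mul(3, -4), 5))), 1057) = Mul(Add(Mul(-14, 16), Add(13, Mul(7, Mul(Mul(3, -4), 5), Mul(5, Add(6, -3))))), 1057) = Mul(Add(-224, Add(13, Mul(7, Mul(-12, 5), Mul(5, 3)))), 1057) = Mul(Add(-224, Add(13, Mul(7, -60, 15))), 1057) = Mul(Add(-224, Add(13, -6300)), 1057) = Mul(Add(-224, -6287), 1057) = Mul(-6511, 1057) = -6882127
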